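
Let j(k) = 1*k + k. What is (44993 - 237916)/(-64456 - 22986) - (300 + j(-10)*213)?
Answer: 346463243/87442 ≈ 3962.2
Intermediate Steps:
j(k) = 2*k (j(k) = k + k = 2*k)
(44993 - 237916)/(-64456 - 22986) - (300 + j(-10)*213) = (44993 - 237916)/(-64456 - 22986) - (300 + (2*(-10))*213) = -192923/(-87442) - (300 - 20*213) = -192923*(-1/87442) - (300 - 4260) = 192923/87442 - 1*(-3960) = 192923/87442 + 3960 = 346463243/87442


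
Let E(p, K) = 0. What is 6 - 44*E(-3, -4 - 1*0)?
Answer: 6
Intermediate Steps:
6 - 44*E(-3, -4 - 1*0) = 6 - 44*0 = 6 + 0 = 6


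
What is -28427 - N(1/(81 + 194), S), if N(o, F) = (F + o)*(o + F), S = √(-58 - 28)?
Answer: -2143288126/75625 - 2*I*√86/275 ≈ -28341.0 - 0.067444*I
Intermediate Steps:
S = I*√86 (S = √(-86) = I*√86 ≈ 9.2736*I)
N(o, F) = (F + o)² (N(o, F) = (F + o)*(F + o) = (F + o)²)
-28427 - N(1/(81 + 194), S) = -28427 - (I*√86 + 1/(81 + 194))² = -28427 - (I*√86 + 1/275)² = -28427 - (1/275 + I*√86)²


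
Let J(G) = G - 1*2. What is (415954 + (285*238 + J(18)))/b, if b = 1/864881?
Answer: 418429427800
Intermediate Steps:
J(G) = -2 + G (J(G) = G - 2 = -2 + G)
b = 1/864881 ≈ 1.1562e-6
(415954 + (285*238 + J(18)))/b = (415954 + (285*238 + (-2 + 18)))/(1/864881) = (415954 + (67830 + 16))*864881 = (415954 + 67846)*864881 = 483800*864881 = 418429427800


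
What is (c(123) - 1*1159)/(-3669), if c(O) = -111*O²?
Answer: 1680478/3669 ≈ 458.02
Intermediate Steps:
(c(123) - 1*1159)/(-3669) = (-111*123² - 1*1159)/(-3669) = (-111*15129 - 1159)*(-1/3669) = (-1679319 - 1159)*(-1/3669) = -1680478*(-1/3669) = 1680478/3669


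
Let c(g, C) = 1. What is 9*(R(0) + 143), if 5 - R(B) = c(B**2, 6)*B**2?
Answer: 1332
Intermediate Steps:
R(B) = 5 - B**2
9*(R(0) + 143) = 9*((5 - 1*0**2) + 143) = 9*((5 - 1*0) + 143) = 9*((5 + 0) + 143) = 9*(5 + 143) = 9*148 = 1332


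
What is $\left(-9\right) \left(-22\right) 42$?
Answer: $8316$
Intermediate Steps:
$\left(-9\right) \left(-22\right) 42 = 198 \cdot 42 = 8316$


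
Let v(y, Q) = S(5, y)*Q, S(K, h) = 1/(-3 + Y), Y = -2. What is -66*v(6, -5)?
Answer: -66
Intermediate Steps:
S(K, h) = -1/5 (S(K, h) = 1/(-3 - 2) = 1/(-5) = -1/5)
v(y, Q) = -Q/5
-66*v(6, -5) = -(-66)*(-5)/5 = -66*1 = -66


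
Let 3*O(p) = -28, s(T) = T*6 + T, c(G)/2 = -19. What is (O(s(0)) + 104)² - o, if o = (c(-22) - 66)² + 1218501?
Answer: -10983197/9 ≈ -1.2204e+6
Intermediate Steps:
c(G) = -38 (c(G) = 2*(-19) = -38)
s(T) = 7*T (s(T) = 6*T + T = 7*T)
O(p) = -28/3 (O(p) = (⅓)*(-28) = -28/3)
o = 1229317 (o = (-38 - 66)² + 1218501 = (-104)² + 1218501 = 10816 + 1218501 = 1229317)
(O(s(0)) + 104)² - o = (-28/3 + 104)² - 1*1229317 = (284/3)² - 1229317 = 80656/9 - 1229317 = -10983197/9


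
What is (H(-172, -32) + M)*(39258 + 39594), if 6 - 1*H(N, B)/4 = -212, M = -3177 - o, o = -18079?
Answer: 1243811448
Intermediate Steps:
M = 14902 (M = -3177 - 1*(-18079) = -3177 + 18079 = 14902)
H(N, B) = 872 (H(N, B) = 24 - 4*(-212) = 24 + 848 = 872)
(H(-172, -32) + M)*(39258 + 39594) = (872 + 14902)*(39258 + 39594) = 15774*78852 = 1243811448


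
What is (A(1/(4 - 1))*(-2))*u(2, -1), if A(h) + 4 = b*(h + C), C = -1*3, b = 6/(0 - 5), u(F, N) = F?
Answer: 16/5 ≈ 3.2000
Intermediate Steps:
b = -6/5 (b = 6/(-5) = 6*(-⅕) = -6/5 ≈ -1.2000)
C = -3
A(h) = -⅖ - 6*h/5 (A(h) = -4 - 6*(h - 3)/5 = -4 - 6*(-3 + h)/5 = -4 + (18/5 - 6*h/5) = -⅖ - 6*h/5)
(A(1/(4 - 1))*(-2))*u(2, -1) = ((-⅖ - 6/(5*(4 - 1)))*(-2))*2 = ((-⅖ - 6/5/3)*(-2))*2 = ((-⅖ - 6/5*⅓)*(-2))*2 = ((-⅖ - ⅖)*(-2))*2 = -⅘*(-2)*2 = (8/5)*2 = 16/5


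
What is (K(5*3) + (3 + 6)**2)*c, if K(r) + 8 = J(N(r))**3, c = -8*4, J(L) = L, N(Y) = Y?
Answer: -110336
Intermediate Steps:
c = -32
K(r) = -8 + r**3
(K(5*3) + (3 + 6)**2)*c = ((-8 + (5*3)**3) + (3 + 6)**2)*(-32) = ((-8 + 15**3) + 9**2)*(-32) = ((-8 + 3375) + 81)*(-32) = (3367 + 81)*(-32) = 3448*(-32) = -110336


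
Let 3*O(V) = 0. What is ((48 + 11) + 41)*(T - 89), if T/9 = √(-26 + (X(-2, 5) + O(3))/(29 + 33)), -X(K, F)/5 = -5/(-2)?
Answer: -8900 + 25650*I*√31/31 ≈ -8900.0 + 4606.9*I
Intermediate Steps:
O(V) = 0 (O(V) = (⅓)*0 = 0)
X(K, F) = -25/2 (X(K, F) = -(-25)/(-2) = -(-25)*(-1)/2 = -5*5/2 = -25/2)
T = 513*I*√31/62 (T = 9*√(-26 + (-25/2 + 0)/(29 + 33)) = 9*√(-26 - 25/2/62) = 9*√(-26 - 25/2*1/62) = 9*√(-26 - 25/124) = 9*√(-3249/124) = 9*(57*I*√31/62) = 513*I*√31/62 ≈ 46.069*I)
((48 + 11) + 41)*(T - 89) = ((48 + 11) + 41)*(513*I*√31/62 - 89) = (59 + 41)*(-89 + 513*I*√31/62) = 100*(-89 + 513*I*√31/62) = -8900 + 25650*I*√31/31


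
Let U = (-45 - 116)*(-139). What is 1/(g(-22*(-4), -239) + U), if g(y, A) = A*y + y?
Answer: 1/1435 ≈ 0.00069686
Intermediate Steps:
g(y, A) = y + A*y
U = 22379 (U = -161*(-139) = 22379)
1/(g(-22*(-4), -239) + U) = 1/((-22*(-4))*(1 - 239) + 22379) = 1/(88*(-238) + 22379) = 1/(-20944 + 22379) = 1/1435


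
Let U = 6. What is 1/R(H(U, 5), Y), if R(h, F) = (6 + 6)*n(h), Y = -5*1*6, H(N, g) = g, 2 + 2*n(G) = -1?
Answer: -1/18 ≈ -0.055556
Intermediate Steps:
n(G) = -3/2 (n(G) = -1 + (½)*(-1) = -1 - ½ = -3/2)
Y = -30 (Y = -5*6 = -30)
R(h, F) = -18 (R(h, F) = (6 + 6)*(-3/2) = 12*(-3/2) = -18)
1/R(H(U, 5), Y) = 1/(-18) = -1/18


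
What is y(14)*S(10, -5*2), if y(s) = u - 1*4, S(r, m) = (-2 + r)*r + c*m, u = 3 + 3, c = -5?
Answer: 260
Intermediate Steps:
u = 6
S(r, m) = -5*m + r*(-2 + r) (S(r, m) = (-2 + r)*r - 5*m = r*(-2 + r) - 5*m = -5*m + r*(-2 + r))
y(s) = 2 (y(s) = 6 - 1*4 = 6 - 4 = 2)
y(14)*S(10, -5*2) = 2*(10**2 - (-25)*2 - 2*10) = 2*(100 - 5*(-10) - 20) = 2*(100 + 50 - 20) = 2*130 = 260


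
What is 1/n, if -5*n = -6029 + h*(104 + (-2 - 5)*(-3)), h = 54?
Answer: -5/721 ≈ -0.0069348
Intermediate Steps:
n = -721/5 (n = -(-6029 + 54*(104 + (-2 - 5)*(-3)))/5 = -(-6029 + 54*(104 - 7*(-3)))/5 = -(-6029 + 54*(104 + 21))/5 = -(-6029 + 54*125)/5 = -(-6029 + 6750)/5 = -⅕*721 = -721/5 ≈ -144.20)
1/n = 1/(-721/5) = -5/721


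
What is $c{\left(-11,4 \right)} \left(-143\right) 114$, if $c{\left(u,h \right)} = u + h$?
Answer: $114114$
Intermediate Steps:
$c{\left(u,h \right)} = h + u$
$c{\left(-11,4 \right)} \left(-143\right) 114 = \left(4 - 11\right) \left(-143\right) 114 = \left(-7\right) \left(-143\right) 114 = 1001 \cdot 114 = 114114$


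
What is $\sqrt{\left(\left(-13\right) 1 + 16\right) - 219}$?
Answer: $6 i \sqrt{6} \approx 14.697 i$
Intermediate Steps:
$\sqrt{\left(\left(-13\right) 1 + 16\right) - 219} = \sqrt{\left(-13 + 16\right) - 219} = \sqrt{3 - 219} = \sqrt{-216} = 6 i \sqrt{6}$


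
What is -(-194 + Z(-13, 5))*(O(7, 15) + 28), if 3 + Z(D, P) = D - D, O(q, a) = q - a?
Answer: 3940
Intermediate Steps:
Z(D, P) = -3 (Z(D, P) = -3 + (D - D) = -3 + 0 = -3)
-(-194 + Z(-13, 5))*(O(7, 15) + 28) = -(-194 - 3)*((7 - 1*15) + 28) = -(-197)*((7 - 15) + 28) = -(-197)*(-8 + 28) = -(-197)*20 = -1*(-3940) = 3940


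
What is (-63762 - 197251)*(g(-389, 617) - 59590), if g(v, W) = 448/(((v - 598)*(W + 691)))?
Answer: 717137431815898/46107 ≈ 1.5554e+10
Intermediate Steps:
g(v, W) = 448/((-598 + v)*(691 + W)) (g(v, W) = 448/(((-598 + v)*(691 + W))) = 448*(1/((-598 + v)*(691 + W))) = 448/((-598 + v)*(691 + W)))
(-63762 - 197251)*(g(-389, 617) - 59590) = (-63762 - 197251)*(448/(-413218 - 598*617 + 691*(-389) + 617*(-389)) - 59590) = -261013*(448/(-413218 - 368966 - 268799 - 240013) - 59590) = -261013*(448/(-1290996) - 59590) = -261013*(448*(-1/1290996) - 59590) = -261013*(-16/46107 - 59590) = -261013*(-2747516146/46107) = 717137431815898/46107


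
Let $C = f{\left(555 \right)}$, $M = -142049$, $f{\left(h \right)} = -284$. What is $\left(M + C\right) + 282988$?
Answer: $140655$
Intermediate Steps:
$C = -284$
$\left(M + C\right) + 282988 = \left(-142049 - 284\right) + 282988 = -142333 + 282988 = 140655$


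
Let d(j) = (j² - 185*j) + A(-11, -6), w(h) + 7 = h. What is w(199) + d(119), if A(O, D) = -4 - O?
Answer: -7655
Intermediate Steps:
w(h) = -7 + h
d(j) = 7 + j² - 185*j (d(j) = (j² - 185*j) + (-4 - 1*(-11)) = (j² - 185*j) + (-4 + 11) = (j² - 185*j) + 7 = 7 + j² - 185*j)
w(199) + d(119) = (-7 + 199) + (7 + 119² - 185*119) = 192 + (7 + 14161 - 22015) = 192 - 7847 = -7655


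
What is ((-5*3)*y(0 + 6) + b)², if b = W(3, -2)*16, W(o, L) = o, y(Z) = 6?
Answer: 1764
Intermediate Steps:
b = 48 (b = 3*16 = 48)
((-5*3)*y(0 + 6) + b)² = (-5*3*6 + 48)² = (-15*6 + 48)² = (-90 + 48)² = (-42)² = 1764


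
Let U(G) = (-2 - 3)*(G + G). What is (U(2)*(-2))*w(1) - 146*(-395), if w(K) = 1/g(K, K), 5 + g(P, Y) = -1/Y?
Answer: 172990/3 ≈ 57663.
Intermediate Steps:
g(P, Y) = -5 - 1/Y
U(G) = -10*G
w(K) = 1/(-5 - 1/K)
(U(2)*(-2))*w(1) - 146*(-395) = (-10*2*(-2))*(-1*1/(1 + 5*1)) - 146*(-395) = (-20*(-2))*(-1*1/(1 + 5)) + 57670 = 40*(-1*1/6) + 57670 = 40*(-1*1*⅙) + 57670 = 40*(-⅙) + 57670 = -20/3 + 57670 = 172990/3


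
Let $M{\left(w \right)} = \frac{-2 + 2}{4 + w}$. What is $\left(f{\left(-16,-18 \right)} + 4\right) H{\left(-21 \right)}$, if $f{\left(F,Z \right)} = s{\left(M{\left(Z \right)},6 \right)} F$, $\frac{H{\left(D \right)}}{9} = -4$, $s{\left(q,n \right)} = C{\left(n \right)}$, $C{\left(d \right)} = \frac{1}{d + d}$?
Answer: $-96$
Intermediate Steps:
$M{\left(w \right)} = 0$ ($M{\left(w \right)} = \frac{0}{4 + w} = 0$)
$C{\left(d \right)} = \frac{1}{2 d}$
$s{\left(q,n \right)} = \frac{1}{2 n}$
$H{\left(D \right)} = -36$ ($H{\left(D \right)} = 9 \left(-4\right) = -36$)
$f{\left(F,Z \right)} = \frac{F}{12}$ ($f{\left(F,Z \right)} = \frac{1}{2 \cdot 6} F = \frac{1}{2} \cdot \frac{1}{6} F = \frac{F}{12}$)
$\left(f{\left(-16,-18 \right)} + 4\right) H{\left(-21 \right)} = \left(\frac{1}{12} \left(-16\right) + 4\right) \left(-36\right) = \left(- \frac{4}{3} + 4\right) \left(-36\right) = \frac{8}{3} \left(-36\right) = -96$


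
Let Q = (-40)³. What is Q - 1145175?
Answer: -1209175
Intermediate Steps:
Q = -64000
Q - 1145175 = -64000 - 1145175 = -1209175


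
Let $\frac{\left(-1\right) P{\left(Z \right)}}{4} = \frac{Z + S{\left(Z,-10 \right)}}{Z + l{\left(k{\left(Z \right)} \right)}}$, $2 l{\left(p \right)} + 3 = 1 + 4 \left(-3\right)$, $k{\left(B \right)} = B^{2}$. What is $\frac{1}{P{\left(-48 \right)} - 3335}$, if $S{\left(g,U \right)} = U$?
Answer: $- \frac{55}{183657} \approx -0.00029947$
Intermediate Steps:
$l{\left(p \right)} = -7$ ($l{\left(p \right)} = - \frac{3}{2} + \frac{1 + 4 \left(-3\right)}{2} = - \frac{3}{2} + \frac{1 - 12}{2} = - \frac{3}{2} + \frac{1}{2} \left(-11\right) = - \frac{3}{2} - \frac{11}{2} = -7$)
$P{\left(Z \right)} = - \frac{4 \left(-10 + Z\right)}{-7 + Z}$ ($P{\left(Z \right)} = - 4 \frac{Z - 10}{Z - 7} = - 4 \frac{-10 + Z}{-7 + Z} = - \frac{4 \left(-10 + Z\right)}{-7 + Z}$)
$\frac{1}{P{\left(-48 \right)} - 3335} = \frac{1}{\frac{4 \left(10 - -48\right)}{-7 - 48} - 3335} = \frac{1}{\frac{4 \left(10 + 48\right)}{-55} - 3335} = \frac{1}{4 \left(- \frac{1}{55}\right) 58 - 3335} = \frac{1}{- \frac{232}{55} - 3335} = \frac{1}{- \frac{183657}{55}} = - \frac{55}{183657}$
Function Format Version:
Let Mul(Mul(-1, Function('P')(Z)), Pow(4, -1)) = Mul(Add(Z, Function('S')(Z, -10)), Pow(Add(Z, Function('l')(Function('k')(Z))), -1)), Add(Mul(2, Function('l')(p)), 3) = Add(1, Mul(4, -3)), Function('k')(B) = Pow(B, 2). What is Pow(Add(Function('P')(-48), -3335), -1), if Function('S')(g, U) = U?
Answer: Rational(-55, 183657) ≈ -0.00029947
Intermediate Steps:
Function('l')(p) = -7 (Function('l')(p) = Add(Rational(-3, 2), Mul(Rational(1, 2), Add(1, Mul(4, -3)))) = Add(Rational(-3, 2), Mul(Rational(1, 2), Add(1, -12))) = Add(Rational(-3, 2), Mul(Rational(1, 2), -11)) = Add(Rational(-3, 2), Rational(-11, 2)) = -7)
Function('P')(Z) = Mul(-4, Pow(Add(-7, Z), -1), Add(-10, Z)) (Function('P')(Z) = Mul(-4, Mul(Add(Z, -10), Pow(Add(Z, -7), -1))) = Mul(-4, Mul(Add(-10, Z), Pow(Add(-7, Z), -1))) = Mul(-4, Mul(Pow(Add(-7, Z), -1), Add(-10, Z))) = Mul(-4, Pow(Add(-7, Z), -1), Add(-10, Z)))
Pow(Add(Function('P')(-48), -3335), -1) = Pow(Add(Mul(4, Pow(Add(-7, -48), -1), Add(10, Mul(-1, -48))), -3335), -1) = Pow(Add(Mul(4, Pow(-55, -1), Add(10, 48)), -3335), -1) = Pow(Add(Mul(4, Rational(-1, 55), 58), -3335), -1) = Pow(Add(Rational(-232, 55), -3335), -1) = Pow(Rational(-183657, 55), -1) = Rational(-55, 183657)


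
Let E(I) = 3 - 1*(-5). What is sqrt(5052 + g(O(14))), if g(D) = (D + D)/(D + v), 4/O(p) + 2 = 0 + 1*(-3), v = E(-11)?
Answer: sqrt(45466)/3 ≈ 71.076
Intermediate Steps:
E(I) = 8 (E(I) = 3 + 5 = 8)
v = 8
O(p) = -4/5 (O(p) = 4/(-2 + (0 + 1*(-3))) = 4/(-2 + (0 - 3)) = 4/(-2 - 3) = 4/(-5) = 4*(-1/5) = -4/5)
g(D) = 2*D/(8 + D) (g(D) = (D + D)/(D + 8) = (2*D)/(8 + D) = 2*D/(8 + D))
sqrt(5052 + g(O(14))) = sqrt(5052 + 2*(-4/5)/(8 - 4/5)) = sqrt(5052 + 2*(-4/5)/(36/5)) = sqrt(5052 + 2*(-4/5)*(5/36)) = sqrt(5052 - 2/9) = sqrt(45466/9) = sqrt(45466)/3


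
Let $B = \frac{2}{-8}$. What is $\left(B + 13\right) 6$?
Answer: $\frac{153}{2} \approx 76.5$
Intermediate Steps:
$B = - \frac{1}{4}$ ($B = 2 \left(- \frac{1}{8}\right) = - \frac{1}{4} \approx -0.25$)
$\left(B + 13\right) 6 = \left(- \frac{1}{4} + 13\right) 6 = \frac{51}{4} \cdot 6 = \frac{153}{2}$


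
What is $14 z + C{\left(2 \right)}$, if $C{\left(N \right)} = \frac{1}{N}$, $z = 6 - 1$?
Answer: $\frac{141}{2} \approx 70.5$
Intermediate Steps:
$z = 5$ ($z = 6 - 1 = 5$)
$14 z + C{\left(2 \right)} = 14 \cdot 5 + \frac{1}{2} = 70 + \frac{1}{2} = \frac{141}{2}$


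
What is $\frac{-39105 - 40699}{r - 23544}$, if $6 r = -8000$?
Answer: $\frac{59853}{18658} \approx 3.2079$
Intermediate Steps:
$r = - \frac{4000}{3}$ ($r = \frac{1}{6} \left(-8000\right) = - \frac{4000}{3} \approx -1333.3$)
$\frac{-39105 - 40699}{r - 23544} = \frac{-39105 - 40699}{- \frac{4000}{3} - 23544} = - \frac{79804}{- \frac{74632}{3}} = \left(-79804\right) \left(- \frac{3}{74632}\right) = \frac{59853}{18658}$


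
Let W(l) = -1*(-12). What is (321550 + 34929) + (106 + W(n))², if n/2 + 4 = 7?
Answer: 370403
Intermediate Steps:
n = 6 (n = -8 + 2*7 = -8 + 14 = 6)
W(l) = 12
(321550 + 34929) + (106 + W(n))² = (321550 + 34929) + (106 + 12)² = 356479 + 118² = 356479 + 13924 = 370403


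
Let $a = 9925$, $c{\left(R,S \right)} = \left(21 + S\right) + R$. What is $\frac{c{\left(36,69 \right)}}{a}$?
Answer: $\frac{126}{9925} \approx 0.012695$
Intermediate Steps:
$c{\left(R,S \right)} = 21 + R + S$
$\frac{c{\left(36,69 \right)}}{a} = \frac{21 + 36 + 69}{9925} = 126 \cdot \frac{1}{9925} = \frac{126}{9925}$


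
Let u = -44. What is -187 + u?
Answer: -231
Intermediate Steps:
-187 + u = -187 - 44 = -231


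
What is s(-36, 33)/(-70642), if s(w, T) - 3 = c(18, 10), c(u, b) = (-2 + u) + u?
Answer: -37/70642 ≈ -0.00052377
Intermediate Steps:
c(u, b) = -2 + 2*u
s(w, T) = 37 (s(w, T) = 3 + (-2 + 2*18) = 3 + (-2 + 36) = 3 + 34 = 37)
s(-36, 33)/(-70642) = 37/(-70642) = 37*(-1/70642) = -37/70642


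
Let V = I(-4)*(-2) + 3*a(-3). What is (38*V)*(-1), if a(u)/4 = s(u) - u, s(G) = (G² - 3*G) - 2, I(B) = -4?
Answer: -8968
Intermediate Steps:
s(G) = -2 + G² - 3*G
a(u) = -8 - 16*u + 4*u² (a(u) = 4*((-2 + u² - 3*u) - u) = 4*(-2 + u² - 4*u) = -8 - 16*u + 4*u²)
V = 236 (V = -4*(-2) + 3*(-8 - 16*(-3) + 4*(-3)²) = 8 + 3*(-8 + 48 + 4*9) = 8 + 3*(-8 + 48 + 36) = 8 + 3*76 = 8 + 228 = 236)
(38*V)*(-1) = (38*236)*(-1) = 8968*(-1) = -8968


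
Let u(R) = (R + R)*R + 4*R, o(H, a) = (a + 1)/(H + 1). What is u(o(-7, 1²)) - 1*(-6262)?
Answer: 56348/9 ≈ 6260.9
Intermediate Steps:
o(H, a) = (1 + a)/(1 + H)
u(R) = 2*R² + 4*R (u(R) = (2*R)*R + 4*R = 2*R² + 4*R)
u(o(-7, 1²)) - 1*(-6262) = 2*((1 + 1²)/(1 - 7))*(2 + (1 + 1²)/(1 - 7)) - 1*(-6262) = 2*((1 + 1)/(-6))*(2 + (1 + 1)/(-6)) + 6262 = 2*(-⅙*2)*(2 - ⅙*2) + 6262 = 2*(-⅓)*(2 - ⅓) + 6262 = 2*(-⅓)*(5/3) + 6262 = -10/9 + 6262 = 56348/9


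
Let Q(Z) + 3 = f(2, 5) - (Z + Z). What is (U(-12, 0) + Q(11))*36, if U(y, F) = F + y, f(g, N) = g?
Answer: -1260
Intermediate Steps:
Q(Z) = -1 - 2*Z (Q(Z) = -3 + (2 - (Z + Z)) = -3 + (2 - 2*Z) = -1 - 2*Z)
(U(-12, 0) + Q(11))*36 = ((0 - 12) + (-1 - 2*11))*36 = (-12 + (-1 - 22))*36 = (-12 - 23)*36 = -35*36 = -1260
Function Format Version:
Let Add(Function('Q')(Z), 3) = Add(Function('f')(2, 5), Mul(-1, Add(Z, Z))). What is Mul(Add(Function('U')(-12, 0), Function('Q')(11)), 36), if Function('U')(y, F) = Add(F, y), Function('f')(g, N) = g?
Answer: -1260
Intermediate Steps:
Function('Q')(Z) = Add(-1, Mul(-2, Z)) (Function('Q')(Z) = Add(-3, Add(2, Mul(-1, Add(Z, Z)))) = Add(-3, Add(2, Mul(-1, Mul(2, Z)))) = Add(-3, Add(2, Mul(-2, Z))) = Add(-1, Mul(-2, Z)))
Mul(Add(Function('U')(-12, 0), Function('Q')(11)), 36) = Mul(Add(Add(0, -12), Add(-1, Mul(-2, 11))), 36) = Mul(Add(-12, Add(-1, -22)), 36) = Mul(Add(-12, -23), 36) = Mul(-35, 36) = -1260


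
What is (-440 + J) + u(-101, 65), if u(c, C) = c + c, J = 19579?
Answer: 18937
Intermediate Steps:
u(c, C) = 2*c
(-440 + J) + u(-101, 65) = (-440 + 19579) + 2*(-101) = 19139 - 202 = 18937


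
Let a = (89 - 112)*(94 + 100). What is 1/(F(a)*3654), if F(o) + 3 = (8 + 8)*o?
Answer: -1/260877330 ≈ -3.8332e-9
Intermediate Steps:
a = -4462 (a = -23*194 = -4462)
F(o) = -3 + 16*o (F(o) = -3 + (8 + 8)*o = -3 + 16*o)
1/(F(a)*3654) = 1/((-3 + 16*(-4462))*3654) = (1/3654)/(-3 - 71392) = (1/3654)/(-71395) = -1/71395*1/3654 = -1/260877330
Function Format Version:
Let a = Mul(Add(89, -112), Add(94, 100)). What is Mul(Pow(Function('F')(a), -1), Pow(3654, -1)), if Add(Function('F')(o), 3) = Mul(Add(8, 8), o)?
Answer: Rational(-1, 260877330) ≈ -3.8332e-9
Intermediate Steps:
a = -4462 (a = Mul(-23, 194) = -4462)
Function('F')(o) = Add(-3, Mul(16, o)) (Function('F')(o) = Add(-3, Mul(Add(8, 8), o)) = Add(-3, Mul(16, o)))
Mul(Pow(Function('F')(a), -1), Pow(3654, -1)) = Mul(Pow(Add(-3, Mul(16, -4462)), -1), Pow(3654, -1)) = Mul(Pow(Add(-3, -71392), -1), Rational(1, 3654)) = Mul(Pow(-71395, -1), Rational(1, 3654)) = Mul(Rational(-1, 71395), Rational(1, 3654)) = Rational(-1, 260877330)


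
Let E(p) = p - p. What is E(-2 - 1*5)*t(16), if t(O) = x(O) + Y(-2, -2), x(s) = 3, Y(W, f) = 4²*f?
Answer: 0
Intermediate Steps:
Y(W, f) = 16*f
E(p) = 0
t(O) = -29 (t(O) = 3 + 16*(-2) = 3 - 32 = -29)
E(-2 - 1*5)*t(16) = 0*(-29) = 0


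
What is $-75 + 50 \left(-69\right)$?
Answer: $-3525$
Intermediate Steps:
$-75 + 50 \left(-69\right) = -75 - 3450 = -3525$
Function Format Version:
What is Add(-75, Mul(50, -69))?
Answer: -3525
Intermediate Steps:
Add(-75, Mul(50, -69)) = Add(-75, -3450) = -3525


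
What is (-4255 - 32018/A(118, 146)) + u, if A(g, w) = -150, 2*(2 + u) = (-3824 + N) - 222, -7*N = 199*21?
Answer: -954757/150 ≈ -6365.0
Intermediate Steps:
N = -597 (N = -199*21/7 = -⅐*4179 = -597)
u = -4647/2 (u = -2 + ((-3824 - 597) - 222)/2 = -2 + (-4421 - 222)/2 = -2 + (½)*(-4643) = -2 - 4643/2 = -4647/2 ≈ -2323.5)
(-4255 - 32018/A(118, 146)) + u = (-4255 - 32018/(-150)) - 4647/2 = (-4255 - 32018*(-1/150)) - 4647/2 = (-4255 + 16009/75) - 4647/2 = -303116/75 - 4647/2 = -954757/150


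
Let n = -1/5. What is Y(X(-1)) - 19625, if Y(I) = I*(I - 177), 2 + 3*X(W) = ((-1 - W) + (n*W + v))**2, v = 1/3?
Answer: -8895374279/455625 ≈ -19523.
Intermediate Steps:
v = 1/3 ≈ 0.33333
n = -1/5 (n = -1*1/5 = -1/5 ≈ -0.20000)
X(W) = -2/3 + (-2/3 - 6*W/5)**2/3 (X(W) = -2/3 + ((-1 - W) + (-W/5 + 1/3))**2/3 = -2/3 + ((-1 - W) + (1/3 - W/5))**2/3 = -2/3 + (-2/3 - 6*W/5)**2/3)
Y(I) = I*(-177 + I)
Y(X(-1)) - 19625 = (-14/27 + (8/15)*(-1) + (12/25)*(-1)**2)*(-177 + (-14/27 + (8/15)*(-1) + (12/25)*(-1)**2)) - 19625 = (-14/27 - 8/15 + (12/25)*1)*(-177 + (-14/27 - 8/15 + (12/25)*1)) - 19625 = (-14/27 - 8/15 + 12/25)*(-177 + (-14/27 - 8/15 + 12/25)) - 19625 = -386*(-177 - 386/675)/675 - 19625 = -386/675*(-119861/675) - 19625 = 46266346/455625 - 19625 = -8895374279/455625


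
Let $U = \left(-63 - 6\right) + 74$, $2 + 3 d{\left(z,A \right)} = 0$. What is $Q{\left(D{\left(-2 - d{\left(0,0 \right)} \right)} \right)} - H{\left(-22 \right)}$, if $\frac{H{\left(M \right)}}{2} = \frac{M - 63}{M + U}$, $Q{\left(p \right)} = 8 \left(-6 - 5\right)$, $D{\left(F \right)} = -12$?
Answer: $-98$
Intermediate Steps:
$d{\left(z,A \right)} = - \frac{2}{3}$ ($d{\left(z,A \right)} = - \frac{2}{3} + \frac{1}{3} \cdot 0 = - \frac{2}{3} + 0 = - \frac{2}{3}$)
$Q{\left(p \right)} = -88$ ($Q{\left(p \right)} = 8 \left(-11\right) = -88$)
$U = 5$ ($U = -69 + 74 = 5$)
$H{\left(M \right)} = \frac{2 \left(-63 + M\right)}{5 + M}$ ($H{\left(M \right)} = 2 \frac{M - 63}{M + 5} = 2 \frac{-63 + M}{5 + M} = \frac{2 \left(-63 + M\right)}{5 + M}$)
$Q{\left(D{\left(-2 - d{\left(0,0 \right)} \right)} \right)} - H{\left(-22 \right)} = -88 - \frac{2 \left(-63 - 22\right)}{5 - 22} = -88 - 2 \frac{1}{-17} \left(-85\right) = -88 - 2 \left(- \frac{1}{17}\right) \left(-85\right) = -88 - 10 = -98$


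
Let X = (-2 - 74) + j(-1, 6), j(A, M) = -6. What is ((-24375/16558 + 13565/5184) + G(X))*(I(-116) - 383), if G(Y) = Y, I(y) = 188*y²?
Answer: -172103523388615/841536 ≈ -2.0451e+8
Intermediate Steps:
X = -82 (X = (-2 - 74) - 6 = -76 - 6 = -82)
((-24375/16558 + 13565/5184) + G(X))*(I(-116) - 383) = ((-24375/16558 + 13565/5184) - 82)*(188*(-116)² - 383) = ((-24375*1/16558 + 13565*(1/5184)) - 82)*(188*13456 - 383) = ((-24375/16558 + 13565/5184) - 82)*(2529728 - 383) = (49124635/42918336 - 82)*2529345 = -3470178917/42918336*2529345 = -172103523388615/841536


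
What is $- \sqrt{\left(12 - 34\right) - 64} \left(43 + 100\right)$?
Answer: $- 143 i \sqrt{86} \approx - 1326.1 i$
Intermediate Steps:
$- \sqrt{\left(12 - 34\right) - 64} \left(43 + 100\right) = - \sqrt{-22 - 64} \cdot 143 = - \sqrt{-86} \cdot 143 = - i \sqrt{86} \cdot 143 = - 143 i \sqrt{86}$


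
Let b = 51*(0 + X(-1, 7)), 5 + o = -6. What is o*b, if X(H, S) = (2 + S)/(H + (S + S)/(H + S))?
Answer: -15147/4 ≈ -3786.8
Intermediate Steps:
o = -11 (o = -5 - 6 = -11)
X(H, S) = (2 + S)/(H + 2*S/(H + S)) (X(H, S) = (2 + S)/(H + (2*S)/(H + S)) = (2 + S)/(H + 2*S/(H + S)))
b = 1377/4 (b = 51*(0 + (7² + 2*(-1) + 2*7 - 1*7)/((-1)² + 2*7 - 1*7)) = 51*(0 + (49 - 2 + 14 - 7)/(1 + 14 - 7)) = 51*(0 + 54/8) = 51*(0 + (⅛)*54) = 51*(0 + 27/4) = 51*(27/4) = 1377/4 ≈ 344.25)
o*b = -11*1377/4 = -15147/4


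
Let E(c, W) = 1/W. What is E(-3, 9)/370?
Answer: 1/3330 ≈ 0.00030030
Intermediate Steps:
E(-3, 9)/370 = 1/(9*370) = (1/9)*(1/370) = 1/3330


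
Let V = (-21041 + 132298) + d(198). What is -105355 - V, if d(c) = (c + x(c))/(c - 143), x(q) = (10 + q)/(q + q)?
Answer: -1179471994/5445 ≈ -2.1662e+5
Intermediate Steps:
x(q) = (10 + q)/(2*q) (x(q) = (10 + q)/((2*q)) = (10 + q)*(1/(2*q)) = (10 + q)/(2*q))
d(c) = (c + (10 + c)/(2*c))/(-143 + c) (d(c) = (c + (10 + c)/(2*c))/(c - 143) = (c + (10 + c)/(2*c))/(-143 + c))
V = 605814019/5445 (V = (-21041 + 132298) + (5 + 198² + (½)*198)/(198*(-143 + 198)) = 111257 + (1/198)*(5 + 39204 + 99)/55 = 111257 + (1/198)*(1/55)*39308 = 111257 + 19654/5445 = 605814019/5445 ≈ 1.1126e+5)
-105355 - V = -105355 - 1*605814019/5445 = -105355 - 605814019/5445 = -1179471994/5445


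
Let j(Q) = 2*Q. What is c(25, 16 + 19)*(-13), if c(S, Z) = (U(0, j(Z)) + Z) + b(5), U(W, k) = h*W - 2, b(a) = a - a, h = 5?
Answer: -429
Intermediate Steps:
b(a) = 0
U(W, k) = -2 + 5*W (U(W, k) = 5*W - 2 = -2 + 5*W)
c(S, Z) = -2 + Z (c(S, Z) = ((-2 + 5*0) + Z) + 0 = ((-2 + 0) + Z) + 0 = (-2 + Z) + 0 = -2 + Z)
c(25, 16 + 19)*(-13) = (-2 + (16 + 19))*(-13) = (-2 + 35)*(-13) = 33*(-13) = -429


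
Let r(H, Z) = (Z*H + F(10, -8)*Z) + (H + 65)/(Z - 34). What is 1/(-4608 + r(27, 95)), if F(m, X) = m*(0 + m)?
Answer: 61/454969 ≈ 0.00013408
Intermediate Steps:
F(m, X) = m² (F(m, X) = m*m = m²)
r(H, Z) = 100*Z + H*Z + (65 + H)/(-34 + Z) (r(H, Z) = (Z*H + 10²*Z) + (H + 65)/(Z - 34) = (H*Z + 100*Z) + (65 + H)/(-34 + Z) = (100*Z + H*Z) + (65 + H)/(-34 + Z) = 100*Z + H*Z + (65 + H)/(-34 + Z))
1/(-4608 + r(27, 95)) = 1/(-4608 + (65 + 27 - 3400*95 + 100*95² + 27*95² - 34*27*95)/(-34 + 95)) = 1/(-4608 + (65 + 27 - 323000 + 100*9025 + 27*9025 - 87210)/61) = 1/(-4608 + (65 + 27 - 323000 + 902500 + 243675 - 87210)/61) = 1/(-4608 + (1/61)*736057) = 1/(-4608 + 736057/61) = 1/(454969/61) = 61/454969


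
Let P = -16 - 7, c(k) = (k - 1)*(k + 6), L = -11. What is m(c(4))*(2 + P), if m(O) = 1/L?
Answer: 21/11 ≈ 1.9091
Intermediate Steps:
c(k) = (-1 + k)*(6 + k)
P = -23
m(O) = -1/11 (m(O) = 1/(-11) = -1/11)
m(c(4))*(2 + P) = -(2 - 23)/11 = -1/11*(-21) = 21/11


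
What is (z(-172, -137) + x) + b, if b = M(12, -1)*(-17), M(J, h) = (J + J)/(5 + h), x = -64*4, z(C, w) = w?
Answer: -495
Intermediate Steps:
x = -256
M(J, h) = 2*J/(5 + h) (M(J, h) = (2*J)/(5 + h) = 2*J/(5 + h))
b = -102 (b = (2*12/(5 - 1))*(-17) = (2*12/4)*(-17) = (2*12*(1/4))*(-17) = 6*(-17) = -102)
(z(-172, -137) + x) + b = (-137 - 256) - 102 = -393 - 102 = -495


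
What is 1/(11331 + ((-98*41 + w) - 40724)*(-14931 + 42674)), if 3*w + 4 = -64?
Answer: -3/3725684449 ≈ -8.0522e-10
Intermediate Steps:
w = -68/3 (w = -4/3 + (1/3)*(-64) = -4/3 - 64/3 = -68/3 ≈ -22.667)
1/(11331 + ((-98*41 + w) - 40724)*(-14931 + 42674)) = 1/(11331 + ((-98*41 - 68/3) - 40724)*(-14931 + 42674)) = 1/(11331 + ((-4018 - 68/3) - 40724)*27743) = 1/(11331 + (-12122/3 - 40724)*27743) = 1/(11331 - 134294/3*27743) = 1/(11331 - 3725718442/3) = 1/(-3725684449/3) = -3/3725684449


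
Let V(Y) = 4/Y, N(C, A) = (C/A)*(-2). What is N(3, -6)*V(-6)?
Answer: -⅔ ≈ -0.66667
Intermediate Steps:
N(C, A) = -2*C/A
N(3, -6)*V(-6) = (-2*3/(-6))*(4/(-6)) = (-2*3*(-⅙))*(4*(-⅙)) = 1*(-⅔) = -⅔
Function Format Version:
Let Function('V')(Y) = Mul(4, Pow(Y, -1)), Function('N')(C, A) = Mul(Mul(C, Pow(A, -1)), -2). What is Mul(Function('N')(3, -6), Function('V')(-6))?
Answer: Rational(-2, 3) ≈ -0.66667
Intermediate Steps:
Function('N')(C, A) = Mul(-2, C, Pow(A, -1))
Mul(Function('N')(3, -6), Function('V')(-6)) = Mul(Mul(-2, 3, Pow(-6, -1)), Mul(4, Pow(-6, -1))) = Mul(Mul(-2, 3, Rational(-1, 6)), Mul(4, Rational(-1, 6))) = Mul(1, Rational(-2, 3)) = Rational(-2, 3)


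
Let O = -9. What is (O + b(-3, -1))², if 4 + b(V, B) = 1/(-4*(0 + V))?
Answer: 24025/144 ≈ 166.84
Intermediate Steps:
b(V, B) = -4 - 1/(4*V) (b(V, B) = -4 + 1/(-4*(0 + V)) = -4 + 1/(-4*V) = -4 - 1/(4*V))
(O + b(-3, -1))² = (-9 + (-4 - ¼/(-3)))² = (-9 + (-4 - ¼*(-⅓)))² = (-9 + (-4 + 1/12))² = (-9 - 47/12)² = (-155/12)² = 24025/144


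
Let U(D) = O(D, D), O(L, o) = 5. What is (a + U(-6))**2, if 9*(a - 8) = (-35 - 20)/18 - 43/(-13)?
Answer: 752788969/4435236 ≈ 169.73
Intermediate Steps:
a = 16907/2106 (a = 8 + ((-35 - 20)/18 - 43/(-13))/9 = 8 + (-55*1/18 - 43*(-1/13))/9 = 8 + (-55/18 + 43/13)/9 = 8 + (1/9)*(59/234) = 8 + 59/2106 = 16907/2106 ≈ 8.0280)
U(D) = 5
(a + U(-6))**2 = (16907/2106 + 5)**2 = (27437/2106)**2 = 752788969/4435236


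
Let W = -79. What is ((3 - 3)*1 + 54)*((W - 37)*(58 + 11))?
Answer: -432216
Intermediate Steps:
((3 - 3)*1 + 54)*((W - 37)*(58 + 11)) = ((3 - 3)*1 + 54)*((-79 - 37)*(58 + 11)) = (0*1 + 54)*(-116*69) = (0 + 54)*(-8004) = 54*(-8004) = -432216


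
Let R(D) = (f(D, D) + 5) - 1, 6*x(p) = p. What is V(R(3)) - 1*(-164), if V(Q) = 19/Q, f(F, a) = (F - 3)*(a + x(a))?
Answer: 675/4 ≈ 168.75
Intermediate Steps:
x(p) = p/6
f(F, a) = 7*a*(-3 + F)/6 (f(F, a) = (F - 3)*(a + a/6) = (-3 + F)*(7*a/6) = 7*a*(-3 + F)/6)
R(D) = 4 + 7*D*(-3 + D)/6 (R(D) = (7*D*(-3 + D)/6 + 5) - 1 = (5 + 7*D*(-3 + D)/6) - 1 = 4 + 7*D*(-3 + D)/6)
V(R(3)) - 1*(-164) = 19/(4 - 7/2*3 + (7/6)*3**2) - 1*(-164) = 19/(4 - 21/2 + (7/6)*9) + 164 = 19/(4 - 21/2 + 21/2) + 164 = 19/4 + 164 = 675/4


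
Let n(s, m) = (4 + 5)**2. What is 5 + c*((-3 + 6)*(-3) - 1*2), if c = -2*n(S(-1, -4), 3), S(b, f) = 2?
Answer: 1787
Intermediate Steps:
n(s, m) = 81 (n(s, m) = 9**2 = 81)
c = -162 (c = -2*81 = -162)
5 + c*((-3 + 6)*(-3) - 1*2) = 5 - 162*((-3 + 6)*(-3) - 1*2) = 5 - 162*(3*(-3) - 2) = 5 - 162*(-9 - 2) = 5 - 162*(-11) = 5 + 1782 = 1787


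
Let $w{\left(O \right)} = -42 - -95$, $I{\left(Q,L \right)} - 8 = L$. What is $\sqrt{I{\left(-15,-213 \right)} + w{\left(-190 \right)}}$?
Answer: $2 i \sqrt{38} \approx 12.329 i$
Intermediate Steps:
$I{\left(Q,L \right)} = 8 + L$
$w{\left(O \right)} = 53$ ($w{\left(O \right)} = -42 + 95 = 53$)
$\sqrt{I{\left(-15,-213 \right)} + w{\left(-190 \right)}} = \sqrt{\left(8 - 213\right) + 53} = \sqrt{-205 + 53} = \sqrt{-152} = 2 i \sqrt{38}$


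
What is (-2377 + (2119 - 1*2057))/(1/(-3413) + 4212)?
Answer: -1580219/2875111 ≈ -0.54962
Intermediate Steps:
(-2377 + (2119 - 1*2057))/(1/(-3413) + 4212) = (-2377 + (2119 - 2057))/(-1/3413 + 4212) = (-2377 + 62)/(14375555/3413) = -2315*3413/14375555 = -1580219/2875111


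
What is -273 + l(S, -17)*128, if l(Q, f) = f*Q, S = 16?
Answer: -35089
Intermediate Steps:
l(Q, f) = Q*f
-273 + l(S, -17)*128 = -273 + (16*(-17))*128 = -273 - 272*128 = -273 - 34816 = -35089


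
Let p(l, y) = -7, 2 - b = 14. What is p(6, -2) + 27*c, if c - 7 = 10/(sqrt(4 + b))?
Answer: 182 - 135*I*sqrt(2)/2 ≈ 182.0 - 95.459*I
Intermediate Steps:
b = -12 (b = 2 - 1*14 = 2 - 14 = -12)
c = 7 - 5*I*sqrt(2)/2 (c = 7 + 10/(sqrt(4 - 12)) = 7 + 10/(sqrt(-8)) = 7 + 10/((2*I*sqrt(2))) = 7 + 10*(-I*sqrt(2)/4) = 7 - 5*I*sqrt(2)/2 ≈ 7.0 - 3.5355*I)
p(6, -2) + 27*c = -7 + 27*(7 - 5*I*sqrt(2)/2) = -7 + (189 - 135*I*sqrt(2)/2) = 182 - 135*I*sqrt(2)/2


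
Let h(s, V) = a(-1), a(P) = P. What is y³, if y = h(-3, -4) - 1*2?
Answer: -27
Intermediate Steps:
h(s, V) = -1
y = -3 (y = -1 - 1*2 = -1 - 2 = -3)
y³ = (-3)³ = -27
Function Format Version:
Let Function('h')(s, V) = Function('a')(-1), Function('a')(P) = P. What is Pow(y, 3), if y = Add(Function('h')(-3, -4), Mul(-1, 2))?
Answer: -27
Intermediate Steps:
Function('h')(s, V) = -1
y = -3 (y = Add(-1, Mul(-1, 2)) = Add(-1, -2) = -3)
Pow(y, 3) = Pow(-3, 3) = -27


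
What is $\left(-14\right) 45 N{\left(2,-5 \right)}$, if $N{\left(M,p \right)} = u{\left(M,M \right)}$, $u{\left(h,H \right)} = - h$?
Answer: $1260$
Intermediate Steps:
$N{\left(M,p \right)} = - M$
$\left(-14\right) 45 N{\left(2,-5 \right)} = \left(-14\right) 45 \left(\left(-1\right) 2\right) = \left(-630\right) \left(-2\right) = 1260$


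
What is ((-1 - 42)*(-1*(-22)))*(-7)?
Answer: 6622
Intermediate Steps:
((-1 - 42)*(-1*(-22)))*(-7) = -43*22*(-7) = -946*(-7) = 6622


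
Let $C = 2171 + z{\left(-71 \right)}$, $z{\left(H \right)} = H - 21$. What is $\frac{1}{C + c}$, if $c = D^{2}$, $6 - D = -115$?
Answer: $\frac{1}{16720} \approx 5.9809 \cdot 10^{-5}$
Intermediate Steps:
$z{\left(H \right)} = -21 + H$
$D = 121$ ($D = 6 - -115 = 6 + 115 = 121$)
$c = 14641$ ($c = 121^{2} = 14641$)
$C = 2079$ ($C = 2171 - 92 = 2079$)
$\frac{1}{C + c} = \frac{1}{2079 + 14641} = \frac{1}{16720}$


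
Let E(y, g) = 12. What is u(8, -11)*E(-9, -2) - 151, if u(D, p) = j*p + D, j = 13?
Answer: -1771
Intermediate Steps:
u(D, p) = D + 13*p (u(D, p) = 13*p + D = D + 13*p)
u(8, -11)*E(-9, -2) - 151 = (8 + 13*(-11))*12 - 151 = (8 - 143)*12 - 151 = -135*12 - 151 = -1620 - 151 = -1771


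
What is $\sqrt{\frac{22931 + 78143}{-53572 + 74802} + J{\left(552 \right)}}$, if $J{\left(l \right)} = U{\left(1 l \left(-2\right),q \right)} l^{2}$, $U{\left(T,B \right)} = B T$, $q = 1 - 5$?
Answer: $\frac{\sqrt{151616762460136655}}{10615} \approx 36682.0$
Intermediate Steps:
$q = -4$ ($q = 1 - 5 = -4$)
$J{\left(l \right)} = 8 l^{3}$ ($J{\left(l \right)} = - 4 \cdot 1 l \left(-2\right) l^{2} = - 4 l \left(-2\right) l^{2} = - 4 \left(- 2 l\right) l^{2} = 8 l l^{2} = 8 l^{3}$)
$\sqrt{\frac{22931 + 78143}{-53572 + 74802} + J{\left(552 \right)}} = \sqrt{\frac{22931 + 78143}{-53572 + 74802} + 8 \cdot 552^{3}} = \sqrt{\frac{101074}{21230} + 8 \cdot 168196608} = \sqrt{101074 \cdot \frac{1}{21230} + 1345572864} = \sqrt{\frac{50537}{10615} + 1345572864} = \sqrt{\frac{14283256001897}{10615}} = \frac{\sqrt{151616762460136655}}{10615}$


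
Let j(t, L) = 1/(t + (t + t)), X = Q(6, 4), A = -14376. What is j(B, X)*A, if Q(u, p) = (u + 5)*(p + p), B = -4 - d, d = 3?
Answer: 4792/7 ≈ 684.57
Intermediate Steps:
B = -7 (B = -4 - 1*3 = -4 - 3 = -7)
Q(u, p) = 2*p*(5 + u) (Q(u, p) = (5 + u)*(2*p) = 2*p*(5 + u))
X = 88 (X = 2*4*(5 + 6) = 2*4*11 = 88)
j(t, L) = 1/(3*t) (j(t, L) = 1/(t + 2*t) = 1/(3*t))
j(B, X)*A = ((1/3)/(-7))*(-14376) = ((1/3)*(-1/7))*(-14376) = -1/21*(-14376) = 4792/7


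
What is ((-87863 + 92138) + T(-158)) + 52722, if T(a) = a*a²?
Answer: -3887315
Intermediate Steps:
T(a) = a³
((-87863 + 92138) + T(-158)) + 52722 = ((-87863 + 92138) + (-158)³) + 52722 = (4275 - 3944312) + 52722 = -3940037 + 52722 = -3887315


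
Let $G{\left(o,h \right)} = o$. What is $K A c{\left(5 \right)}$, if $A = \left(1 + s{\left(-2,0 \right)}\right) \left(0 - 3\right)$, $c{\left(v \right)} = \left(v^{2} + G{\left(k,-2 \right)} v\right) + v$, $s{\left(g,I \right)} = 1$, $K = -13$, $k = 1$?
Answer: $2730$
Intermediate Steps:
$c{\left(v \right)} = v^{2} + 2 v$ ($c{\left(v \right)} = \left(v^{2} + 1 v\right) + v = \left(v^{2} + v\right) + v = \left(v + v^{2}\right) + v = v^{2} + 2 v$)
$A = -6$ ($A = \left(1 + 1\right) \left(0 - 3\right) = 2 \left(-3\right) = -6$)
$K A c{\left(5 \right)} = \left(-13\right) \left(-6\right) 5 \left(2 + 5\right) = 78 \cdot 5 \cdot 7 = 78 \cdot 35 = 2730$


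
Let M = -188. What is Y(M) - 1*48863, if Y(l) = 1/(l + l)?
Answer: -18372489/376 ≈ -48863.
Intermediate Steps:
Y(l) = 1/(2*l)
Y(M) - 1*48863 = (½)/(-188) - 1*48863 = (½)*(-1/188) - 48863 = -1/376 - 48863 = -18372489/376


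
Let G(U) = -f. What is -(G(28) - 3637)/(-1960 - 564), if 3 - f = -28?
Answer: -917/631 ≈ -1.4532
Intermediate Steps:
f = 31 (f = 3 - 1*(-28) = 3 + 28 = 31)
G(U) = -31 (G(U) = -1*31 = -31)
-(G(28) - 3637)/(-1960 - 564) = -(-31 - 3637)/(-1960 - 564) = -(-3668)/(-2524) = -(-3668)*(-1)/2524 = -1*917/631 = -917/631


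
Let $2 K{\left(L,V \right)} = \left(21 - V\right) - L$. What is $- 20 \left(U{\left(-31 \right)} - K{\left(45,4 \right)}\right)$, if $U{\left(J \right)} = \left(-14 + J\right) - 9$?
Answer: $800$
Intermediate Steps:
$U{\left(J \right)} = -23 + J$
$K{\left(L,V \right)} = \frac{21}{2} - \frac{L}{2} - \frac{V}{2}$ ($K{\left(L,V \right)} = \frac{\left(21 - V\right) - L}{2} = \frac{21 - L - V}{2} = \frac{21}{2} - \frac{L}{2} - \frac{V}{2}$)
$- 20 \left(U{\left(-31 \right)} - K{\left(45,4 \right)}\right) = - 20 \left(\left(-23 - 31\right) - \left(\frac{21}{2} - \frac{45}{2} - 2\right)\right) = - 20 \left(-54 - \left(\frac{21}{2} - \frac{45}{2} - 2\right)\right) = - 20 \left(-54 - -14\right) = - 20 \left(-54 + 14\right) = \left(-20\right) \left(-40\right) = 800$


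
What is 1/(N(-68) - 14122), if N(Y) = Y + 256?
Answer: -1/13934 ≈ -7.1767e-5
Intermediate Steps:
N(Y) = 256 + Y
1/(N(-68) - 14122) = 1/((256 - 68) - 14122) = 1/(188 - 14122) = 1/(-13934) = -1/13934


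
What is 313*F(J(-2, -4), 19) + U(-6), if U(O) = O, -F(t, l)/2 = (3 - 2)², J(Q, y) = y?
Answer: -632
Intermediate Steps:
F(t, l) = -2 (F(t, l) = -2*(3 - 2)² = -2*1² = -2*1 = -2)
313*F(J(-2, -4), 19) + U(-6) = 313*(-2) - 6 = -626 - 6 = -632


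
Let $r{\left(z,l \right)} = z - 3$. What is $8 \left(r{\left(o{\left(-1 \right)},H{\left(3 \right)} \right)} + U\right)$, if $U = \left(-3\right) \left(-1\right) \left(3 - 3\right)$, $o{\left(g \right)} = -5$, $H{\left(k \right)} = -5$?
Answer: $-64$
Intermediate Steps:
$r{\left(z,l \right)} = -3 + z$ ($r{\left(z,l \right)} = z - 3 = -3 + z$)
$U = 0$ ($U = 3 \cdot 0 = 0$)
$8 \left(r{\left(o{\left(-1 \right)},H{\left(3 \right)} \right)} + U\right) = 8 \left(\left(-3 - 5\right) + 0\right) = 8 \left(-8 + 0\right) = 8 \left(-8\right) = -64$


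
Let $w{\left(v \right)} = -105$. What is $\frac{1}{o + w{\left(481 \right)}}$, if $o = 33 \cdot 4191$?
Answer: $\frac{1}{138198} \approx 7.236 \cdot 10^{-6}$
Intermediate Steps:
$o = 138303$
$\frac{1}{o + w{\left(481 \right)}} = \frac{1}{138303 - 105} = \frac{1}{138198}$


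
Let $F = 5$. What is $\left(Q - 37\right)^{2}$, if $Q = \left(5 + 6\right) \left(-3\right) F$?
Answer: $40804$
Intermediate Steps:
$Q = -165$ ($Q = \left(5 + 6\right) \left(-3\right) 5 = 11 \left(-3\right) 5 = \left(-33\right) 5 = -165$)
$\left(Q - 37\right)^{2} = \left(-165 - 37\right)^{2} = \left(-202\right)^{2} = 40804$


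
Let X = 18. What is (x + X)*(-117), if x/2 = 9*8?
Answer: -18954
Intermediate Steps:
x = 144 (x = 2*(9*8) = 2*72 = 144)
(x + X)*(-117) = (144 + 18)*(-117) = 162*(-117) = -18954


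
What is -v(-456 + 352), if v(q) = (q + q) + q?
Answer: 312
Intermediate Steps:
v(q) = 3*q (v(q) = 2*q + q = 3*q)
-v(-456 + 352) = -3*(-456 + 352) = -3*(-104) = -1*(-312) = 312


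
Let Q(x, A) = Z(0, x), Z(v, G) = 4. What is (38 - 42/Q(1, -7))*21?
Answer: 1155/2 ≈ 577.50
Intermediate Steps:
Q(x, A) = 4
(38 - 42/Q(1, -7))*21 = (38 - 42/4)*21 = (38 - 42*1/4)*21 = (38 - 21/2)*21 = (55/2)*21 = 1155/2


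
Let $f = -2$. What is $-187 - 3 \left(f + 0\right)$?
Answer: $-181$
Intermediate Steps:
$-187 - 3 \left(f + 0\right) = -187 - 3 \left(-2 + 0\right) = -187 - -6 = -187 + 6 = -181$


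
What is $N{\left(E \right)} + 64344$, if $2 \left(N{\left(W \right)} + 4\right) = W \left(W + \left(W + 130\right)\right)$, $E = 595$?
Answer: $457040$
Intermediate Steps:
$N{\left(W \right)} = -4 + \frac{W \left(130 + 2 W\right)}{2}$ ($N{\left(W \right)} = -4 + \frac{W \left(W + \left(W + 130\right)\right)}{2} = -4 + \frac{W \left(W + \left(130 + W\right)\right)}{2} = -4 + \frac{W \left(130 + 2 W\right)}{2}$)
$N{\left(E \right)} + 64344 = \left(-4 + 595^{2} + 65 \cdot 595\right) + 64344 = \left(-4 + 354025 + 38675\right) + 64344 = 392696 + 64344 = 457040$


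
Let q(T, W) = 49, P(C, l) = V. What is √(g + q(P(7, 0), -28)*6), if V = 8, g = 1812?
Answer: 9*√26 ≈ 45.891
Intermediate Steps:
P(C, l) = 8
√(g + q(P(7, 0), -28)*6) = √(1812 + 49*6) = √(1812 + 294) = √2106 = 9*√26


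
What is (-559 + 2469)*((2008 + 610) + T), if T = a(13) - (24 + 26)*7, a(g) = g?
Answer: 4356710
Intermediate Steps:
T = -337 (T = 13 - (24 + 26)*7 = 13 - 50*7 = 13 - 1*350 = 13 - 350 = -337)
(-559 + 2469)*((2008 + 610) + T) = (-559 + 2469)*((2008 + 610) - 337) = 1910*(2618 - 337) = 1910*2281 = 4356710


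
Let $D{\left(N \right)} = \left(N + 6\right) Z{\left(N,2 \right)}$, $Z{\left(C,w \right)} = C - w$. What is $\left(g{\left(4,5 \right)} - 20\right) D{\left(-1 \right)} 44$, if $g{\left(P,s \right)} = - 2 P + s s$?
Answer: $1980$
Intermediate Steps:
$g{\left(P,s \right)} = s^{2} - 2 P$ ($g{\left(P,s \right)} = - 2 P + s^{2} = s^{2} - 2 P$)
$D{\left(N \right)} = \left(-2 + N\right) \left(6 + N\right)$ ($D{\left(N \right)} = \left(N + 6\right) \left(N - 2\right) = \left(6 + N\right) \left(N - 2\right) = \left(6 + N\right) \left(-2 + N\right) = \left(-2 + N\right) \left(6 + N\right)$)
$\left(g{\left(4,5 \right)} - 20\right) D{\left(-1 \right)} 44 = \left(\left(5^{2} - 8\right) - 20\right) \left(-2 - 1\right) \left(6 - 1\right) 44 = \left(\left(25 - 8\right) - 20\right) \left(\left(-3\right) 5\right) 44 = \left(17 - 20\right) \left(-15\right) 44 = \left(-3\right) \left(-15\right) 44 = 45 \cdot 44 = 1980$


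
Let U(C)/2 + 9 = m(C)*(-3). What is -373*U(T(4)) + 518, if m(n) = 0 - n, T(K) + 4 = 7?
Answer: 518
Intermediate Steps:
T(K) = 3 (T(K) = -4 + 7 = 3)
m(n) = -n
U(C) = -18 + 6*C (U(C) = -18 + 2*(-C*(-3)) = -18 + 2*(3*C) = -18 + 6*C)
-373*U(T(4)) + 518 = -373*(-18 + 6*3) + 518 = -373*(-18 + 18) + 518 = -373*0 + 518 = 0 + 518 = 518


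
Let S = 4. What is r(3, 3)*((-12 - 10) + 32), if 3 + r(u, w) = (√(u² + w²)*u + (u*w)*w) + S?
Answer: 280 + 90*√2 ≈ 407.28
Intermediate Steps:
r(u, w) = 1 + u*w² + u*√(u² + w²) (r(u, w) = -3 + ((√(u² + w²)*u + (u*w)*w) + 4) = -3 + ((u*√(u² + w²) + u*w²) + 4) = -3 + ((u*w² + u*√(u² + w²)) + 4) = -3 + (4 + u*w² + u*√(u² + w²)) = 1 + u*w² + u*√(u² + w²))
r(3, 3)*((-12 - 10) + 32) = (1 + 3*3² + 3*√(3² + 3²))*((-12 - 10) + 32) = (1 + 3*9 + 3*√(9 + 9))*(-22 + 32) = (1 + 27 + 3*√18)*10 = (1 + 27 + 3*(3*√2))*10 = (1 + 27 + 9*√2)*10 = (28 + 9*√2)*10 = 280 + 90*√2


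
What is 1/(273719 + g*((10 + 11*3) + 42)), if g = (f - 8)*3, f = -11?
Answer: 1/268874 ≈ 3.7192e-6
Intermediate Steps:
g = -57 (g = (-11 - 8)*3 = -19*3 = -57)
1/(273719 + g*((10 + 11*3) + 42)) = 1/(273719 - 57*((10 + 11*3) + 42)) = 1/(273719 - 57*((10 + 33) + 42)) = 1/(273719 - 57*(43 + 42)) = 1/(273719 - 57*85) = 1/(273719 - 4845) = 1/268874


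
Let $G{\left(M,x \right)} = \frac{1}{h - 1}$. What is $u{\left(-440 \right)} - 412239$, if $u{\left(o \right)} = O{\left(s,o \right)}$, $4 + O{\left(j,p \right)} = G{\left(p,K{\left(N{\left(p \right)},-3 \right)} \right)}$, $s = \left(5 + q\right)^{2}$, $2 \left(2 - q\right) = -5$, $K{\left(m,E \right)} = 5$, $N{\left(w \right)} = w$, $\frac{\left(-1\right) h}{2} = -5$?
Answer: $- \frac{3710186}{9} \approx -4.1224 \cdot 10^{5}$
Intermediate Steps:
$h = 10$ ($h = \left(-2\right) \left(-5\right) = 10$)
$q = \frac{9}{2}$ ($q = 2 - - \frac{5}{2} = 2 + \frac{5}{2} = \frac{9}{2} \approx 4.5$)
$s = \frac{361}{4}$ ($s = \left(5 + \frac{9}{2}\right)^{2} = \left(\frac{19}{2}\right)^{2} = \frac{361}{4} \approx 90.25$)
$G{\left(M,x \right)} = \frac{1}{9}$ ($G{\left(M,x \right)} = \frac{1}{10 - 1} = \frac{1}{9}$)
$O{\left(j,p \right)} = - \frac{35}{9}$ ($O{\left(j,p \right)} = -4 + \frac{1}{9} = - \frac{35}{9}$)
$u{\left(o \right)} = - \frac{35}{9}$
$u{\left(-440 \right)} - 412239 = - \frac{35}{9} - 412239 = - \frac{3710186}{9}$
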